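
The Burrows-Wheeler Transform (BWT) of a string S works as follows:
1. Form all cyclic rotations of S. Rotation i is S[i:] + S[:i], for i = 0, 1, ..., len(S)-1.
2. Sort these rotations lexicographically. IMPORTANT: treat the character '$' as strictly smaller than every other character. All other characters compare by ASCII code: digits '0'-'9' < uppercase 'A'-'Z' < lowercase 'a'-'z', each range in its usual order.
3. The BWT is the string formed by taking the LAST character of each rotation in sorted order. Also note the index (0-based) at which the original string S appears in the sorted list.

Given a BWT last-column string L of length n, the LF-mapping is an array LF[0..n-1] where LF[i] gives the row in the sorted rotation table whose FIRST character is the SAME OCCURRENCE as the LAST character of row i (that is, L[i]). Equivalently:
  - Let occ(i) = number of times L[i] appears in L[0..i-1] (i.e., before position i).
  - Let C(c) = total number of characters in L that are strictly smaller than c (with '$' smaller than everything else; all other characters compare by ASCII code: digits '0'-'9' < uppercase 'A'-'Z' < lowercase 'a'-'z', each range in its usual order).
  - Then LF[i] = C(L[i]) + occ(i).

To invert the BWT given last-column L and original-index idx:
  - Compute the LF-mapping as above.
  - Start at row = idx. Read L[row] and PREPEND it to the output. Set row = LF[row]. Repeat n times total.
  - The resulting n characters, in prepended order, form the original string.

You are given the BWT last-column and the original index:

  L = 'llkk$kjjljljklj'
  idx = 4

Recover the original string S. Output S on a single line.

LF mapping: 10 11 6 7 0 8 1 2 12 3 13 4 9 14 5
Walk LF starting at row 4, prepending L[row]:
  step 1: row=4, L[4]='$', prepend. Next row=LF[4]=0
  step 2: row=0, L[0]='l', prepend. Next row=LF[0]=10
  step 3: row=10, L[10]='l', prepend. Next row=LF[10]=13
  step 4: row=13, L[13]='l', prepend. Next row=LF[13]=14
  step 5: row=14, L[14]='j', prepend. Next row=LF[14]=5
  step 6: row=5, L[5]='k', prepend. Next row=LF[5]=8
  step 7: row=8, L[8]='l', prepend. Next row=LF[8]=12
  step 8: row=12, L[12]='k', prepend. Next row=LF[12]=9
  step 9: row=9, L[9]='j', prepend. Next row=LF[9]=3
  step 10: row=3, L[3]='k', prepend. Next row=LF[3]=7
  step 11: row=7, L[7]='j', prepend. Next row=LF[7]=2
  step 12: row=2, L[2]='k', prepend. Next row=LF[2]=6
  step 13: row=6, L[6]='j', prepend. Next row=LF[6]=1
  step 14: row=1, L[1]='l', prepend. Next row=LF[1]=11
  step 15: row=11, L[11]='j', prepend. Next row=LF[11]=4
Reversed output: jljkjkjklkjlll$

Answer: jljkjkjklkjlll$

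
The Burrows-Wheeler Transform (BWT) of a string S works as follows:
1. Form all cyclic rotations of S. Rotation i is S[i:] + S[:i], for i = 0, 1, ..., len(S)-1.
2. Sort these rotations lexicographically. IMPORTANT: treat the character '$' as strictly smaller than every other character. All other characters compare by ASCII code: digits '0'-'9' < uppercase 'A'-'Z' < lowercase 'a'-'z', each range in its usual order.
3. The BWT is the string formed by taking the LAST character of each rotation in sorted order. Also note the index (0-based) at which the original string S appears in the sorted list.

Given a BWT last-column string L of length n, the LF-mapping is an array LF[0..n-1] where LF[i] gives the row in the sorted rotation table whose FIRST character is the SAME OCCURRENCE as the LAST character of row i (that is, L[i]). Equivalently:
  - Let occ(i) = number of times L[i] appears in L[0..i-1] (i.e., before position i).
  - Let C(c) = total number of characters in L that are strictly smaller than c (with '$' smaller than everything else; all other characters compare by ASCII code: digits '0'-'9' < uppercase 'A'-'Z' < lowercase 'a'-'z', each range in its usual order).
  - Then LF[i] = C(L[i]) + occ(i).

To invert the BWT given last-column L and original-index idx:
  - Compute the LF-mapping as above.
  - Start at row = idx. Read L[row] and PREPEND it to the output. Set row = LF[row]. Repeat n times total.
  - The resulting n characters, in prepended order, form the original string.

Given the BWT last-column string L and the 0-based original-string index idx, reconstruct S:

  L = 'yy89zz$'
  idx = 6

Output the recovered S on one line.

LF mapping: 3 4 1 2 5 6 0
Walk LF starting at row 6, prepending L[row]:
  step 1: row=6, L[6]='$', prepend. Next row=LF[6]=0
  step 2: row=0, L[0]='y', prepend. Next row=LF[0]=3
  step 3: row=3, L[3]='9', prepend. Next row=LF[3]=2
  step 4: row=2, L[2]='8', prepend. Next row=LF[2]=1
  step 5: row=1, L[1]='y', prepend. Next row=LF[1]=4
  step 6: row=4, L[4]='z', prepend. Next row=LF[4]=5
  step 7: row=5, L[5]='z', prepend. Next row=LF[5]=6
Reversed output: zzy89y$

Answer: zzy89y$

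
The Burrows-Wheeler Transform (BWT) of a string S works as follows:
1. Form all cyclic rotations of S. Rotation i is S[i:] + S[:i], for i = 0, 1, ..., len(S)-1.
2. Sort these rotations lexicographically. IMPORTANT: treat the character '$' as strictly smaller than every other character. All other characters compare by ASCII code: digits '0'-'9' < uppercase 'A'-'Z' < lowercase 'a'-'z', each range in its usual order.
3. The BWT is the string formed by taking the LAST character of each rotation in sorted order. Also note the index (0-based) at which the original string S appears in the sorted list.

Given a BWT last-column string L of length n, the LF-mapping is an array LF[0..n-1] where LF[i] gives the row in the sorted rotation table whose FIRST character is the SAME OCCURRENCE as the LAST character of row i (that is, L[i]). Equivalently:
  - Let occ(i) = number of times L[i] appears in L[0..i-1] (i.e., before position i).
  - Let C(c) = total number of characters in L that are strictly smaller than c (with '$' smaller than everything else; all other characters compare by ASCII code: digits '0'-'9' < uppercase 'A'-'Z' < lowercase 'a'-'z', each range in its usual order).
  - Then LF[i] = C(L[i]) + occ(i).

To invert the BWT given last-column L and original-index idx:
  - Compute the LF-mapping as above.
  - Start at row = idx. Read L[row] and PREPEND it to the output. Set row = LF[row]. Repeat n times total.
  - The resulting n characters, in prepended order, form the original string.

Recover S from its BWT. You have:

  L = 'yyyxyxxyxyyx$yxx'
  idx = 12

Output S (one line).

Answer: yxyyyxxxyyxxyxy$

Derivation:
LF mapping: 8 9 10 1 11 2 3 12 4 13 14 5 0 15 6 7
Walk LF starting at row 12, prepending L[row]:
  step 1: row=12, L[12]='$', prepend. Next row=LF[12]=0
  step 2: row=0, L[0]='y', prepend. Next row=LF[0]=8
  step 3: row=8, L[8]='x', prepend. Next row=LF[8]=4
  step 4: row=4, L[4]='y', prepend. Next row=LF[4]=11
  step 5: row=11, L[11]='x', prepend. Next row=LF[11]=5
  step 6: row=5, L[5]='x', prepend. Next row=LF[5]=2
  step 7: row=2, L[2]='y', prepend. Next row=LF[2]=10
  step 8: row=10, L[10]='y', prepend. Next row=LF[10]=14
  step 9: row=14, L[14]='x', prepend. Next row=LF[14]=6
  step 10: row=6, L[6]='x', prepend. Next row=LF[6]=3
  step 11: row=3, L[3]='x', prepend. Next row=LF[3]=1
  step 12: row=1, L[1]='y', prepend. Next row=LF[1]=9
  step 13: row=9, L[9]='y', prepend. Next row=LF[9]=13
  step 14: row=13, L[13]='y', prepend. Next row=LF[13]=15
  step 15: row=15, L[15]='x', prepend. Next row=LF[15]=7
  step 16: row=7, L[7]='y', prepend. Next row=LF[7]=12
Reversed output: yxyyyxxxyyxxyxy$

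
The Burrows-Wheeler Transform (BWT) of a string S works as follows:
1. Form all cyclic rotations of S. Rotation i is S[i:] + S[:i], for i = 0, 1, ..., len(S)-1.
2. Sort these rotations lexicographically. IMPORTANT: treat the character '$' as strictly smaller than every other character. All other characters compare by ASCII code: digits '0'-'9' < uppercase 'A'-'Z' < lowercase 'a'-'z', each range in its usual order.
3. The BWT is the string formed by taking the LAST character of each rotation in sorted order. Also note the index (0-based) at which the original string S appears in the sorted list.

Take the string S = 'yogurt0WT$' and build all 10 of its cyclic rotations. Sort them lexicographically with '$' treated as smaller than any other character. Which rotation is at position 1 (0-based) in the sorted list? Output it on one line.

Answer: 0WT$yogurt

Derivation:
All 10 rotations (rotation i = S[i:]+S[:i]):
  rot[0] = yogurt0WT$
  rot[1] = ogurt0WT$y
  rot[2] = gurt0WT$yo
  rot[3] = urt0WT$yog
  rot[4] = rt0WT$yogu
  rot[5] = t0WT$yogur
  rot[6] = 0WT$yogurt
  rot[7] = WT$yogurt0
  rot[8] = T$yogurt0W
  rot[9] = $yogurt0WT
Sorted (with $ < everything):
  sorted[0] = $yogurt0WT
  sorted[1] = 0WT$yogurt
  sorted[2] = T$yogurt0W
  sorted[3] = WT$yogurt0
  sorted[4] = gurt0WT$yo
  sorted[5] = ogurt0WT$y
  sorted[6] = rt0WT$yogu
  sorted[7] = t0WT$yogur
  sorted[8] = urt0WT$yog
  sorted[9] = yogurt0WT$
sorted[1] = 0WT$yogurt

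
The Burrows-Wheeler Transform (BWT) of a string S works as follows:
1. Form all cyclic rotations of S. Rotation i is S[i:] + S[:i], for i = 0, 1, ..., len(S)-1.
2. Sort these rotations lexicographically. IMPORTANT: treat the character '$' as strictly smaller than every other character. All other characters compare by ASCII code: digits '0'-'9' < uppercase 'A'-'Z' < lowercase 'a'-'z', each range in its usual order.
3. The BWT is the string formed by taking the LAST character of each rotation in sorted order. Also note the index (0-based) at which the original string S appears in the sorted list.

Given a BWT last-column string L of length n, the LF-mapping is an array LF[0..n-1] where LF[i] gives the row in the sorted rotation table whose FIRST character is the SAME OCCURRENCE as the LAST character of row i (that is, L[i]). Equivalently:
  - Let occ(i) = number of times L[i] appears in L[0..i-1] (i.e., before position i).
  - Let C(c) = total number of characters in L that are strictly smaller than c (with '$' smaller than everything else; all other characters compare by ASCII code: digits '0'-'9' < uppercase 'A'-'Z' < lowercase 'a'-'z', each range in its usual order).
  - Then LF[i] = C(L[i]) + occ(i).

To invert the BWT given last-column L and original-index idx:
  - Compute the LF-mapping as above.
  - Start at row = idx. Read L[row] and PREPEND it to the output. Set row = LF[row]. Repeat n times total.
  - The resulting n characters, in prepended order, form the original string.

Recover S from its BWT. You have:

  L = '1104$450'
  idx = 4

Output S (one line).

LF mapping: 3 4 1 5 0 6 7 2
Walk LF starting at row 4, prepending L[row]:
  step 1: row=4, L[4]='$', prepend. Next row=LF[4]=0
  step 2: row=0, L[0]='1', prepend. Next row=LF[0]=3
  step 3: row=3, L[3]='4', prepend. Next row=LF[3]=5
  step 4: row=5, L[5]='4', prepend. Next row=LF[5]=6
  step 5: row=6, L[6]='5', prepend. Next row=LF[6]=7
  step 6: row=7, L[7]='0', prepend. Next row=LF[7]=2
  step 7: row=2, L[2]='0', prepend. Next row=LF[2]=1
  step 8: row=1, L[1]='1', prepend. Next row=LF[1]=4
Reversed output: 1005441$

Answer: 1005441$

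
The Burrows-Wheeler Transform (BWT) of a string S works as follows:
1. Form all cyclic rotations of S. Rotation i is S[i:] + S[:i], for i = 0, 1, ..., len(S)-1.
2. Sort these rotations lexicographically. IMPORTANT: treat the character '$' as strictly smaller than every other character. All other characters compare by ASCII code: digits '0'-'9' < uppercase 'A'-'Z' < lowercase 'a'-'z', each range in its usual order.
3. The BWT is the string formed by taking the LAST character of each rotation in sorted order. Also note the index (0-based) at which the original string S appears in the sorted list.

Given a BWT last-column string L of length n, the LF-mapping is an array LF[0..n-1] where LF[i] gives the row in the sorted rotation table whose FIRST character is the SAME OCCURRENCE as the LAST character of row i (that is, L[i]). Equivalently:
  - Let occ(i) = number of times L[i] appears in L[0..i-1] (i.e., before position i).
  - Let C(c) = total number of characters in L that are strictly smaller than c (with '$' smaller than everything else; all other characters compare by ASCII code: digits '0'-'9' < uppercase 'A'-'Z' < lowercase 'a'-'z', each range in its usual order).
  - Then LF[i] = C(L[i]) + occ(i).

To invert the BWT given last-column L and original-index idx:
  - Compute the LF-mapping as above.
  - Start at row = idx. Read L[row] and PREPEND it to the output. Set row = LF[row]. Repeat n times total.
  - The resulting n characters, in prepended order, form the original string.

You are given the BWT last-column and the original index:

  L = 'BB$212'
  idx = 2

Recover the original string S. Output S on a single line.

LF mapping: 4 5 0 2 1 3
Walk LF starting at row 2, prepending L[row]:
  step 1: row=2, L[2]='$', prepend. Next row=LF[2]=0
  step 2: row=0, L[0]='B', prepend. Next row=LF[0]=4
  step 3: row=4, L[4]='1', prepend. Next row=LF[4]=1
  step 4: row=1, L[1]='B', prepend. Next row=LF[1]=5
  step 5: row=5, L[5]='2', prepend. Next row=LF[5]=3
  step 6: row=3, L[3]='2', prepend. Next row=LF[3]=2
Reversed output: 22B1B$

Answer: 22B1B$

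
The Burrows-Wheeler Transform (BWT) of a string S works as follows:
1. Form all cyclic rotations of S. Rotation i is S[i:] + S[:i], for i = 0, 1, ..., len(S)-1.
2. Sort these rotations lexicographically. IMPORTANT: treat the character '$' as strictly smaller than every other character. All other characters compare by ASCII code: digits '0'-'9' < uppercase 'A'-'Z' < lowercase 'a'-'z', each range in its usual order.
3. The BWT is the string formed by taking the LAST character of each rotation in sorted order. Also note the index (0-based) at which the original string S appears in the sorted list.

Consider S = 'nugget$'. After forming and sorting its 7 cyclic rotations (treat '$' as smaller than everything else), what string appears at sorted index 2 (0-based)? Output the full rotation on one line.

All 7 rotations (rotation i = S[i:]+S[:i]):
  rot[0] = nugget$
  rot[1] = ugget$n
  rot[2] = gget$nu
  rot[3] = get$nug
  rot[4] = et$nugg
  rot[5] = t$nugge
  rot[6] = $nugget
Sorted (with $ < everything):
  sorted[0] = $nugget
  sorted[1] = et$nugg
  sorted[2] = get$nug
  sorted[3] = gget$nu
  sorted[4] = nugget$
  sorted[5] = t$nugge
  sorted[6] = ugget$n
sorted[2] = get$nug

Answer: get$nug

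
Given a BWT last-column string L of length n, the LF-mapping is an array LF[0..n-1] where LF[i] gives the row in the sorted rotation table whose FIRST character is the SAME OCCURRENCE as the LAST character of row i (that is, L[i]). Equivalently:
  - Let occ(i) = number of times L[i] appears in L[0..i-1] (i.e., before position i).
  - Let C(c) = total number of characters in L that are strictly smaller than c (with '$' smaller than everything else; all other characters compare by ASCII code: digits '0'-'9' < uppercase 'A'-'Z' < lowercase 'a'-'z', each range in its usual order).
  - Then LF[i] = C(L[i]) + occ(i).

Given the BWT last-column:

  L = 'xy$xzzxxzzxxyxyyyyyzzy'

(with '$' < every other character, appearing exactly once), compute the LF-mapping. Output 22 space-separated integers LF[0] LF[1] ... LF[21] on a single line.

Char counts: '$':1, 'x':7, 'y':8, 'z':6
C (first-col start): C('$')=0, C('x')=1, C('y')=8, C('z')=16
L[0]='x': occ=0, LF[0]=C('x')+0=1+0=1
L[1]='y': occ=0, LF[1]=C('y')+0=8+0=8
L[2]='$': occ=0, LF[2]=C('$')+0=0+0=0
L[3]='x': occ=1, LF[3]=C('x')+1=1+1=2
L[4]='z': occ=0, LF[4]=C('z')+0=16+0=16
L[5]='z': occ=1, LF[5]=C('z')+1=16+1=17
L[6]='x': occ=2, LF[6]=C('x')+2=1+2=3
L[7]='x': occ=3, LF[7]=C('x')+3=1+3=4
L[8]='z': occ=2, LF[8]=C('z')+2=16+2=18
L[9]='z': occ=3, LF[9]=C('z')+3=16+3=19
L[10]='x': occ=4, LF[10]=C('x')+4=1+4=5
L[11]='x': occ=5, LF[11]=C('x')+5=1+5=6
L[12]='y': occ=1, LF[12]=C('y')+1=8+1=9
L[13]='x': occ=6, LF[13]=C('x')+6=1+6=7
L[14]='y': occ=2, LF[14]=C('y')+2=8+2=10
L[15]='y': occ=3, LF[15]=C('y')+3=8+3=11
L[16]='y': occ=4, LF[16]=C('y')+4=8+4=12
L[17]='y': occ=5, LF[17]=C('y')+5=8+5=13
L[18]='y': occ=6, LF[18]=C('y')+6=8+6=14
L[19]='z': occ=4, LF[19]=C('z')+4=16+4=20
L[20]='z': occ=5, LF[20]=C('z')+5=16+5=21
L[21]='y': occ=7, LF[21]=C('y')+7=8+7=15

Answer: 1 8 0 2 16 17 3 4 18 19 5 6 9 7 10 11 12 13 14 20 21 15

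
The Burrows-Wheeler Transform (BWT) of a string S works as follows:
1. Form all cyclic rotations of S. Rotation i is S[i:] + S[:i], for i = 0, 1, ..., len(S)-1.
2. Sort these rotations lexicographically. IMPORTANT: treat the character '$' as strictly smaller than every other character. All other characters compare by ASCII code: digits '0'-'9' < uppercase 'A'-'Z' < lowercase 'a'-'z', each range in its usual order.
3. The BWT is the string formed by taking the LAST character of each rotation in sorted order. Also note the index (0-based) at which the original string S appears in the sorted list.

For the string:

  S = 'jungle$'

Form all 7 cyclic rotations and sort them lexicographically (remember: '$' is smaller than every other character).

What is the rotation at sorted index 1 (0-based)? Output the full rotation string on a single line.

Answer: e$jungl

Derivation:
All 7 rotations (rotation i = S[i:]+S[:i]):
  rot[0] = jungle$
  rot[1] = ungle$j
  rot[2] = ngle$ju
  rot[3] = gle$jun
  rot[4] = le$jung
  rot[5] = e$jungl
  rot[6] = $jungle
Sorted (with $ < everything):
  sorted[0] = $jungle
  sorted[1] = e$jungl
  sorted[2] = gle$jun
  sorted[3] = jungle$
  sorted[4] = le$jung
  sorted[5] = ngle$ju
  sorted[6] = ungle$j
sorted[1] = e$jungl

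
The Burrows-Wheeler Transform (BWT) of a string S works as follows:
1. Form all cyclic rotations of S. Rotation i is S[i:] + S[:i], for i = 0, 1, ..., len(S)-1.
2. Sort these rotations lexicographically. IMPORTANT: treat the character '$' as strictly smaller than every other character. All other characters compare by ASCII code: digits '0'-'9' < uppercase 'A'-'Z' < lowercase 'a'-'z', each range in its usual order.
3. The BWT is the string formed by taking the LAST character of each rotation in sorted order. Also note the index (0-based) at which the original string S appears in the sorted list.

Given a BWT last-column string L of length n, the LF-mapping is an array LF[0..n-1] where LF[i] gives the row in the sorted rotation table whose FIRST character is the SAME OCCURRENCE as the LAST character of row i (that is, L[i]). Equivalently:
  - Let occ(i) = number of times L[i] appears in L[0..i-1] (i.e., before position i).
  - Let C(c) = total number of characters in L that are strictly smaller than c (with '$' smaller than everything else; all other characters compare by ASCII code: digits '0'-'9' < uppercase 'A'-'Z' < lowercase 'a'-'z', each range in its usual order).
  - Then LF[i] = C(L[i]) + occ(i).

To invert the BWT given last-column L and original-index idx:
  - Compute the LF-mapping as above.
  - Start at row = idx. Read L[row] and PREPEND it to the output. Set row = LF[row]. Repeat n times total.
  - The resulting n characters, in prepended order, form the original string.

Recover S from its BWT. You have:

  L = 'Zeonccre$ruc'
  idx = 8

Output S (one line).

Answer: occurrenceZ$

Derivation:
LF mapping: 1 5 8 7 2 3 9 6 0 10 11 4
Walk LF starting at row 8, prepending L[row]:
  step 1: row=8, L[8]='$', prepend. Next row=LF[8]=0
  step 2: row=0, L[0]='Z', prepend. Next row=LF[0]=1
  step 3: row=1, L[1]='e', prepend. Next row=LF[1]=5
  step 4: row=5, L[5]='c', prepend. Next row=LF[5]=3
  step 5: row=3, L[3]='n', prepend. Next row=LF[3]=7
  step 6: row=7, L[7]='e', prepend. Next row=LF[7]=6
  step 7: row=6, L[6]='r', prepend. Next row=LF[6]=9
  step 8: row=9, L[9]='r', prepend. Next row=LF[9]=10
  step 9: row=10, L[10]='u', prepend. Next row=LF[10]=11
  step 10: row=11, L[11]='c', prepend. Next row=LF[11]=4
  step 11: row=4, L[4]='c', prepend. Next row=LF[4]=2
  step 12: row=2, L[2]='o', prepend. Next row=LF[2]=8
Reversed output: occurrenceZ$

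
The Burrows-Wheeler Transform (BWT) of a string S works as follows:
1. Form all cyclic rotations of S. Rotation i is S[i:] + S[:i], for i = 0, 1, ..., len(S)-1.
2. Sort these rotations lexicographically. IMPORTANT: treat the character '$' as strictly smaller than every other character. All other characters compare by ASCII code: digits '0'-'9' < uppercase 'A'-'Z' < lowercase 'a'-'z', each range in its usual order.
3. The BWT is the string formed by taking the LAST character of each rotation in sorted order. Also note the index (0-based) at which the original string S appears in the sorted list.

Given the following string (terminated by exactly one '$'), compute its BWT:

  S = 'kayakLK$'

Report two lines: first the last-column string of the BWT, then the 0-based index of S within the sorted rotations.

All 8 rotations (rotation i = S[i:]+S[:i]):
  rot[0] = kayakLK$
  rot[1] = ayakLK$k
  rot[2] = yakLK$ka
  rot[3] = akLK$kay
  rot[4] = kLK$kaya
  rot[5] = LK$kayak
  rot[6] = K$kayakL
  rot[7] = $kayakLK
Sorted (with $ < everything):
  sorted[0] = $kayakLK  (last char: 'K')
  sorted[1] = K$kayakL  (last char: 'L')
  sorted[2] = LK$kayak  (last char: 'k')
  sorted[3] = akLK$kay  (last char: 'y')
  sorted[4] = ayakLK$k  (last char: 'k')
  sorted[5] = kLK$kaya  (last char: 'a')
  sorted[6] = kayakLK$  (last char: '$')
  sorted[7] = yakLK$ka  (last char: 'a')
Last column: KLkyka$a
Original string S is at sorted index 6

Answer: KLkyka$a
6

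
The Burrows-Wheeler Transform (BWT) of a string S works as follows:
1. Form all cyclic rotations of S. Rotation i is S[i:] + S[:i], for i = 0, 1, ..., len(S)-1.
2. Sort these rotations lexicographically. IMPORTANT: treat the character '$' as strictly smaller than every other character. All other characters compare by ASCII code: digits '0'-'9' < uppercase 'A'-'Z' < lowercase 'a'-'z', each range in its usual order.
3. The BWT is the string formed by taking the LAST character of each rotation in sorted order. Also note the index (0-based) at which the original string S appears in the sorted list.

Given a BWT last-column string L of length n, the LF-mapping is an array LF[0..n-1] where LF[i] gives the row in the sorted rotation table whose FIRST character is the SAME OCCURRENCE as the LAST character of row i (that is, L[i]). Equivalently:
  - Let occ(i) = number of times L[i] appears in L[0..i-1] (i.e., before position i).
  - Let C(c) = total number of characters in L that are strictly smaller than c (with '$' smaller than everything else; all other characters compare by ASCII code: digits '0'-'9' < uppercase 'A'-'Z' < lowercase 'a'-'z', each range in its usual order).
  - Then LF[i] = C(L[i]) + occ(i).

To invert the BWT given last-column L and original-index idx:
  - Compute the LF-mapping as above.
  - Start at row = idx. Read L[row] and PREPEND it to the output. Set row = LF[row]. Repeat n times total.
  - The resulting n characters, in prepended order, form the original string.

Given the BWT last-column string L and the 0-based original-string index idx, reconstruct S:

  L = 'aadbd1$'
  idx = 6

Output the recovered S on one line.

LF mapping: 2 3 5 4 6 1 0
Walk LF starting at row 6, prepending L[row]:
  step 1: row=6, L[6]='$', prepend. Next row=LF[6]=0
  step 2: row=0, L[0]='a', prepend. Next row=LF[0]=2
  step 3: row=2, L[2]='d', prepend. Next row=LF[2]=5
  step 4: row=5, L[5]='1', prepend. Next row=LF[5]=1
  step 5: row=1, L[1]='a', prepend. Next row=LF[1]=3
  step 6: row=3, L[3]='b', prepend. Next row=LF[3]=4
  step 7: row=4, L[4]='d', prepend. Next row=LF[4]=6
Reversed output: dba1da$

Answer: dba1da$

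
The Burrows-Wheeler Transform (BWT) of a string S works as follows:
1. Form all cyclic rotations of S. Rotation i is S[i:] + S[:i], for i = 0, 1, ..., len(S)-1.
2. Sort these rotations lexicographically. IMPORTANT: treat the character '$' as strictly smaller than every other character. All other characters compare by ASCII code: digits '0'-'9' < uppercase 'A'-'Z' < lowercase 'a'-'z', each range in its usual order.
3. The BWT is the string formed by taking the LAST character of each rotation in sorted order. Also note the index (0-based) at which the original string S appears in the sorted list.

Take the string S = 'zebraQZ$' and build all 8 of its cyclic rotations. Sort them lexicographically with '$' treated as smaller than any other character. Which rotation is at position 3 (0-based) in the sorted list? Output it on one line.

Answer: aQZ$zebr

Derivation:
All 8 rotations (rotation i = S[i:]+S[:i]):
  rot[0] = zebraQZ$
  rot[1] = ebraQZ$z
  rot[2] = braQZ$ze
  rot[3] = raQZ$zeb
  rot[4] = aQZ$zebr
  rot[5] = QZ$zebra
  rot[6] = Z$zebraQ
  rot[7] = $zebraQZ
Sorted (with $ < everything):
  sorted[0] = $zebraQZ
  sorted[1] = QZ$zebra
  sorted[2] = Z$zebraQ
  sorted[3] = aQZ$zebr
  sorted[4] = braQZ$ze
  sorted[5] = ebraQZ$z
  sorted[6] = raQZ$zeb
  sorted[7] = zebraQZ$
sorted[3] = aQZ$zebr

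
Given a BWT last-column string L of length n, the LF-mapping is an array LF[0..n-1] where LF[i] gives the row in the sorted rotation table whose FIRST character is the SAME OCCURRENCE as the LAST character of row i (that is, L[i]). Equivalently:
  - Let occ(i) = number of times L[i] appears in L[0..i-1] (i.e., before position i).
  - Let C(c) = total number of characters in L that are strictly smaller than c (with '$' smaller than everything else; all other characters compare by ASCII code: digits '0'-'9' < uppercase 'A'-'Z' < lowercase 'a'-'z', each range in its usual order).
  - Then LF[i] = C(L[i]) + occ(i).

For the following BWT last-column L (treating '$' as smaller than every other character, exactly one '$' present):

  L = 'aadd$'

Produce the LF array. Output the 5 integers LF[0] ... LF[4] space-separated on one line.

Char counts: '$':1, 'a':2, 'd':2
C (first-col start): C('$')=0, C('a')=1, C('d')=3
L[0]='a': occ=0, LF[0]=C('a')+0=1+0=1
L[1]='a': occ=1, LF[1]=C('a')+1=1+1=2
L[2]='d': occ=0, LF[2]=C('d')+0=3+0=3
L[3]='d': occ=1, LF[3]=C('d')+1=3+1=4
L[4]='$': occ=0, LF[4]=C('$')+0=0+0=0

Answer: 1 2 3 4 0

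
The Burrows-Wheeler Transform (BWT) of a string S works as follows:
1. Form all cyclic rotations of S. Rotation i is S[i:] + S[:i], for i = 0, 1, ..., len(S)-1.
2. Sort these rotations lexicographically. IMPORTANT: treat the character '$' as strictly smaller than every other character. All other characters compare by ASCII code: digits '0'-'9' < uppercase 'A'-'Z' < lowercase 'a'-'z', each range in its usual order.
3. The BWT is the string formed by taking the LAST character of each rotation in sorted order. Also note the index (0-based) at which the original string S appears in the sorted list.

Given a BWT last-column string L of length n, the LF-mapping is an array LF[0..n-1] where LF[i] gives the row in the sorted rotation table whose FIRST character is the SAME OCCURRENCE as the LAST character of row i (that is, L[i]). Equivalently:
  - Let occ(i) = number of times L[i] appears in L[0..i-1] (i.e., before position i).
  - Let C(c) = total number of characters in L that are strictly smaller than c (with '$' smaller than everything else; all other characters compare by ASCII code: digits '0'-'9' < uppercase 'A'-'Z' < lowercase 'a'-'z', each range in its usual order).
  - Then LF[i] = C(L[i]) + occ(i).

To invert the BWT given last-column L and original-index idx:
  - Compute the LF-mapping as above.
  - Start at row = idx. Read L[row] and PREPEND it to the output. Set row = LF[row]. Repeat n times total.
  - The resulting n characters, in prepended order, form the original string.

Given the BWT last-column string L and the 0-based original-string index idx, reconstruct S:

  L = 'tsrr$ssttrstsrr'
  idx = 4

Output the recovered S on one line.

LF mapping: 11 6 1 2 0 7 8 12 13 3 9 14 10 4 5
Walk LF starting at row 4, prepending L[row]:
  step 1: row=4, L[4]='$', prepend. Next row=LF[4]=0
  step 2: row=0, L[0]='t', prepend. Next row=LF[0]=11
  step 3: row=11, L[11]='t', prepend. Next row=LF[11]=14
  step 4: row=14, L[14]='r', prepend. Next row=LF[14]=5
  step 5: row=5, L[5]='s', prepend. Next row=LF[5]=7
  step 6: row=7, L[7]='t', prepend. Next row=LF[7]=12
  step 7: row=12, L[12]='s', prepend. Next row=LF[12]=10
  step 8: row=10, L[10]='s', prepend. Next row=LF[10]=9
  step 9: row=9, L[9]='r', prepend. Next row=LF[9]=3
  step 10: row=3, L[3]='r', prepend. Next row=LF[3]=2
  step 11: row=2, L[2]='r', prepend. Next row=LF[2]=1
  step 12: row=1, L[1]='s', prepend. Next row=LF[1]=6
  step 13: row=6, L[6]='s', prepend. Next row=LF[6]=8
  step 14: row=8, L[8]='t', prepend. Next row=LF[8]=13
  step 15: row=13, L[13]='r', prepend. Next row=LF[13]=4
Reversed output: rtssrrrsstsrtt$

Answer: rtssrrrsstsrtt$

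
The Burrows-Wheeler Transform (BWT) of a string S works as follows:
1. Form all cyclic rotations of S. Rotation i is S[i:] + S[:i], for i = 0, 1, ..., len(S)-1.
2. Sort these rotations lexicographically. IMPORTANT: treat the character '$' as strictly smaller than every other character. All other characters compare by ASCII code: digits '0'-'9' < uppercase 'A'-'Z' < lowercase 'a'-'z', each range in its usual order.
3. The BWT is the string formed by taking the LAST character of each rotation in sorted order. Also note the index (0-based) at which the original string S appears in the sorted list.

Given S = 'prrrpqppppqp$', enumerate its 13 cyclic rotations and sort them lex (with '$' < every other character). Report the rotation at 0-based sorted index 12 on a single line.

All 13 rotations (rotation i = S[i:]+S[:i]):
  rot[0] = prrrpqppppqp$
  rot[1] = rrrpqppppqp$p
  rot[2] = rrpqppppqp$pr
  rot[3] = rpqppppqp$prr
  rot[4] = pqppppqp$prrr
  rot[5] = qppppqp$prrrp
  rot[6] = ppppqp$prrrpq
  rot[7] = pppqp$prrrpqp
  rot[8] = ppqp$prrrpqpp
  rot[9] = pqp$prrrpqppp
  rot[10] = qp$prrrpqpppp
  rot[11] = p$prrrpqppppq
  rot[12] = $prrrpqppppqp
Sorted (with $ < everything):
  sorted[0] = $prrrpqppppqp
  sorted[1] = p$prrrpqppppq
  sorted[2] = ppppqp$prrrpq
  sorted[3] = pppqp$prrrpqp
  sorted[4] = ppqp$prrrpqpp
  sorted[5] = pqp$prrrpqppp
  sorted[6] = pqppppqp$prrr
  sorted[7] = prrrpqppppqp$
  sorted[8] = qp$prrrpqpppp
  sorted[9] = qppppqp$prrrp
  sorted[10] = rpqppppqp$prr
  sorted[11] = rrpqppppqp$pr
  sorted[12] = rrrpqppppqp$p
sorted[12] = rrrpqppppqp$p

Answer: rrrpqppppqp$p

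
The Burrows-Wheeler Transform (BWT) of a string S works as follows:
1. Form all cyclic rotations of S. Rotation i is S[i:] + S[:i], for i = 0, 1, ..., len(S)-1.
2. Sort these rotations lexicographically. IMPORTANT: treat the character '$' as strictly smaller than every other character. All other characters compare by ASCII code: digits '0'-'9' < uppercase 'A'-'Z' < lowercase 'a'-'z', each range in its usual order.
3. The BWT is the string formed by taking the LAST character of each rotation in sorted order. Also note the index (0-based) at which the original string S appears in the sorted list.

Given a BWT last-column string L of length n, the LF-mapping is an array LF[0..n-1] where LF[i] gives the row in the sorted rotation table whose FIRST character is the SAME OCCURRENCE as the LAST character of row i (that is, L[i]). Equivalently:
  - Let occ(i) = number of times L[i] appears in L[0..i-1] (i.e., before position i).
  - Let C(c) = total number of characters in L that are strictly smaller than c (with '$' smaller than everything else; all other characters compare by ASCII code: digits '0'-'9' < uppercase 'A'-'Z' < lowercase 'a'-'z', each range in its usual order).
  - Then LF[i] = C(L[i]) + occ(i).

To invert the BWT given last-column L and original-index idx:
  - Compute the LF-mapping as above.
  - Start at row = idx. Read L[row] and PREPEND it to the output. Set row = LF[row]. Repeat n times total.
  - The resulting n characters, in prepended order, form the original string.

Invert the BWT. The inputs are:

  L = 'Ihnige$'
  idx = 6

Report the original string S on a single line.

LF mapping: 1 4 6 5 3 2 0
Walk LF starting at row 6, prepending L[row]:
  step 1: row=6, L[6]='$', prepend. Next row=LF[6]=0
  step 2: row=0, L[0]='I', prepend. Next row=LF[0]=1
  step 3: row=1, L[1]='h', prepend. Next row=LF[1]=4
  step 4: row=4, L[4]='g', prepend. Next row=LF[4]=3
  step 5: row=3, L[3]='i', prepend. Next row=LF[3]=5
  step 6: row=5, L[5]='e', prepend. Next row=LF[5]=2
  step 7: row=2, L[2]='n', prepend. Next row=LF[2]=6
Reversed output: neighI$

Answer: neighI$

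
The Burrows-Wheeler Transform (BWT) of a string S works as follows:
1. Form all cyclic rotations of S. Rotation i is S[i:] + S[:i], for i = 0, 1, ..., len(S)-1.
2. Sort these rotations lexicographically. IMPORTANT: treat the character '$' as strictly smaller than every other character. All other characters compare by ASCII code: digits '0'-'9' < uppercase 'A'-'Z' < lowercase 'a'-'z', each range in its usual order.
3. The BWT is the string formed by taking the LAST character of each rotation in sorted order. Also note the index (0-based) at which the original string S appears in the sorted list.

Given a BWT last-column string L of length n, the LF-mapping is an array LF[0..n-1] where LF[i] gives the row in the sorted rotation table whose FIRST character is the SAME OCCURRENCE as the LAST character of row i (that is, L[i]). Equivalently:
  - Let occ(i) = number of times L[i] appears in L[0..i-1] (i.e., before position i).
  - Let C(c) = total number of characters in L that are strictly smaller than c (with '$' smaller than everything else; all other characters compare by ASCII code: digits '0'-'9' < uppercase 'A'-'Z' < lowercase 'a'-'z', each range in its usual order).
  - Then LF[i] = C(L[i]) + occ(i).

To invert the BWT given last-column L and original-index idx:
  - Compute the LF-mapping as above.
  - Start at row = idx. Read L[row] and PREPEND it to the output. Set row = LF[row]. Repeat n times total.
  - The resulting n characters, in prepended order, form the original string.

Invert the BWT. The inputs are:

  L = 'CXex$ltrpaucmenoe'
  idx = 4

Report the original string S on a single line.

LF mapping: 1 2 5 16 0 8 14 13 12 3 15 4 9 6 10 11 7
Walk LF starting at row 4, prepending L[row]:
  step 1: row=4, L[4]='$', prepend. Next row=LF[4]=0
  step 2: row=0, L[0]='C', prepend. Next row=LF[0]=1
  step 3: row=1, L[1]='X', prepend. Next row=LF[1]=2
  step 4: row=2, L[2]='e', prepend. Next row=LF[2]=5
  step 5: row=5, L[5]='l', prepend. Next row=LF[5]=8
  step 6: row=8, L[8]='p', prepend. Next row=LF[8]=12
  step 7: row=12, L[12]='m', prepend. Next row=LF[12]=9
  step 8: row=9, L[9]='a', prepend. Next row=LF[9]=3
  step 9: row=3, L[3]='x', prepend. Next row=LF[3]=16
  step 10: row=16, L[16]='e', prepend. Next row=LF[16]=7
  step 11: row=7, L[7]='r', prepend. Next row=LF[7]=13
  step 12: row=13, L[13]='e', prepend. Next row=LF[13]=6
  step 13: row=6, L[6]='t', prepend. Next row=LF[6]=14
  step 14: row=14, L[14]='n', prepend. Next row=LF[14]=10
  step 15: row=10, L[10]='u', prepend. Next row=LF[10]=15
  step 16: row=15, L[15]='o', prepend. Next row=LF[15]=11
  step 17: row=11, L[11]='c', prepend. Next row=LF[11]=4
Reversed output: counterexampleXC$

Answer: counterexampleXC$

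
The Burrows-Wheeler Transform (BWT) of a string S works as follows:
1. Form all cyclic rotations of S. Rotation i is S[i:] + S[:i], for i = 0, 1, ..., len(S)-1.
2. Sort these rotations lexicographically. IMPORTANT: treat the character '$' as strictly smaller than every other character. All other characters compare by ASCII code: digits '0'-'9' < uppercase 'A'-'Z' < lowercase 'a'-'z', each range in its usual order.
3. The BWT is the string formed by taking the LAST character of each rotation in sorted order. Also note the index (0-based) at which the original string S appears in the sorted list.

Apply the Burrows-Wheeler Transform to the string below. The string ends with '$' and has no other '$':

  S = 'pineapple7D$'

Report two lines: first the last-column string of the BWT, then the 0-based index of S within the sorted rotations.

All 12 rotations (rotation i = S[i:]+S[:i]):
  rot[0] = pineapple7D$
  rot[1] = ineapple7D$p
  rot[2] = neapple7D$pi
  rot[3] = eapple7D$pin
  rot[4] = apple7D$pine
  rot[5] = pple7D$pinea
  rot[6] = ple7D$pineap
  rot[7] = le7D$pineapp
  rot[8] = e7D$pineappl
  rot[9] = 7D$pineapple
  rot[10] = D$pineapple7
  rot[11] = $pineapple7D
Sorted (with $ < everything):
  sorted[0] = $pineapple7D  (last char: 'D')
  sorted[1] = 7D$pineapple  (last char: 'e')
  sorted[2] = D$pineapple7  (last char: '7')
  sorted[3] = apple7D$pine  (last char: 'e')
  sorted[4] = e7D$pineappl  (last char: 'l')
  sorted[5] = eapple7D$pin  (last char: 'n')
  sorted[6] = ineapple7D$p  (last char: 'p')
  sorted[7] = le7D$pineapp  (last char: 'p')
  sorted[8] = neapple7D$pi  (last char: 'i')
  sorted[9] = pineapple7D$  (last char: '$')
  sorted[10] = ple7D$pineap  (last char: 'p')
  sorted[11] = pple7D$pinea  (last char: 'a')
Last column: De7elnppi$pa
Original string S is at sorted index 9

Answer: De7elnppi$pa
9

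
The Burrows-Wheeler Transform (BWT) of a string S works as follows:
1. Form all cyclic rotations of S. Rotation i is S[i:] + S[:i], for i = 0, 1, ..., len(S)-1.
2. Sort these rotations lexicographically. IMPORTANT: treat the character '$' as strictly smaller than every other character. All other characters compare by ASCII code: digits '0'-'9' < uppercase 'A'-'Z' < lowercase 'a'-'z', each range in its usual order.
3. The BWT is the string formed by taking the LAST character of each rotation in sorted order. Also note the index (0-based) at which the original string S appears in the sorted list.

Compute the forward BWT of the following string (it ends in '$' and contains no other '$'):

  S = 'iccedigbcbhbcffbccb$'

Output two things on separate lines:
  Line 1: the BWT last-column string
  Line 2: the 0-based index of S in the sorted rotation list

All 20 rotations (rotation i = S[i:]+S[:i]):
  rot[0] = iccedigbcbhbcffbccb$
  rot[1] = ccedigbcbhbcffbccb$i
  rot[2] = cedigbcbhbcffbccb$ic
  rot[3] = edigbcbhbcffbccb$icc
  rot[4] = digbcbhbcffbccb$icce
  rot[5] = igbcbhbcffbccb$icced
  rot[6] = gbcbhbcffbccb$iccedi
  rot[7] = bcbhbcffbccb$iccedig
  rot[8] = cbhbcffbccb$iccedigb
  rot[9] = bhbcffbccb$iccedigbc
  rot[10] = hbcffbccb$iccedigbcb
  rot[11] = bcffbccb$iccedigbcbh
  rot[12] = cffbccb$iccedigbcbhb
  rot[13] = ffbccb$iccedigbcbhbc
  rot[14] = fbccb$iccedigbcbhbcf
  rot[15] = bccb$iccedigbcbhbcff
  rot[16] = ccb$iccedigbcbhbcffb
  rot[17] = cb$iccedigbcbhbcffbc
  rot[18] = b$iccedigbcbhbcffbcc
  rot[19] = $iccedigbcbhbcffbccb
Sorted (with $ < everything):
  sorted[0] = $iccedigbcbhbcffbccb  (last char: 'b')
  sorted[1] = b$iccedigbcbhbcffbcc  (last char: 'c')
  sorted[2] = bcbhbcffbccb$iccedig  (last char: 'g')
  sorted[3] = bccb$iccedigbcbhbcff  (last char: 'f')
  sorted[4] = bcffbccb$iccedigbcbh  (last char: 'h')
  sorted[5] = bhbcffbccb$iccedigbc  (last char: 'c')
  sorted[6] = cb$iccedigbcbhbcffbc  (last char: 'c')
  sorted[7] = cbhbcffbccb$iccedigb  (last char: 'b')
  sorted[8] = ccb$iccedigbcbhbcffb  (last char: 'b')
  sorted[9] = ccedigbcbhbcffbccb$i  (last char: 'i')
  sorted[10] = cedigbcbhbcffbccb$ic  (last char: 'c')
  sorted[11] = cffbccb$iccedigbcbhb  (last char: 'b')
  sorted[12] = digbcbhbcffbccb$icce  (last char: 'e')
  sorted[13] = edigbcbhbcffbccb$icc  (last char: 'c')
  sorted[14] = fbccb$iccedigbcbhbcf  (last char: 'f')
  sorted[15] = ffbccb$iccedigbcbhbc  (last char: 'c')
  sorted[16] = gbcbhbcffbccb$iccedi  (last char: 'i')
  sorted[17] = hbcffbccb$iccedigbcb  (last char: 'b')
  sorted[18] = iccedigbcbhbcffbccb$  (last char: '$')
  sorted[19] = igbcbhbcffbccb$icced  (last char: 'd')
Last column: bcgfhccbbicbecfcib$d
Original string S is at sorted index 18

Answer: bcgfhccbbicbecfcib$d
18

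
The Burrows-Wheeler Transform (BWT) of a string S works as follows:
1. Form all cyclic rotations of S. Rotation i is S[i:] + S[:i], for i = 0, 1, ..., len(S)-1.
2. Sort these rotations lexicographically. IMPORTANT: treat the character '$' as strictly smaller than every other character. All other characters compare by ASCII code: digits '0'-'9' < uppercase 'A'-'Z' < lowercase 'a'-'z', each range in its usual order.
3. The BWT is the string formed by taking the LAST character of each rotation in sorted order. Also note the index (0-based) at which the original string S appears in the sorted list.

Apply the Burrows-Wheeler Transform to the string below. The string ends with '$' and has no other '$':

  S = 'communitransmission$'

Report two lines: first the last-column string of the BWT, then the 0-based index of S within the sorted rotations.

All 20 rotations (rotation i = S[i:]+S[:i]):
  rot[0] = communitransmission$
  rot[1] = ommunitransmission$c
  rot[2] = mmunitransmission$co
  rot[3] = munitransmission$com
  rot[4] = unitransmission$comm
  rot[5] = nitransmission$commu
  rot[6] = itransmission$commun
  rot[7] = transmission$communi
  rot[8] = ransmission$communit
  rot[9] = ansmission$communitr
  rot[10] = nsmission$communitra
  rot[11] = smission$communitran
  rot[12] = mission$communitrans
  rot[13] = ission$communitransm
  rot[14] = ssion$communitransmi
  rot[15] = sion$communitransmis
  rot[16] = ion$communitransmiss
  rot[17] = on$communitransmissi
  rot[18] = n$communitransmissio
  rot[19] = $communitransmission
Sorted (with $ < everything):
  sorted[0] = $communitransmission  (last char: 'n')
  sorted[1] = ansmission$communitr  (last char: 'r')
  sorted[2] = communitransmission$  (last char: '$')
  sorted[3] = ion$communitransmiss  (last char: 's')
  sorted[4] = ission$communitransm  (last char: 'm')
  sorted[5] = itransmission$commun  (last char: 'n')
  sorted[6] = mission$communitrans  (last char: 's')
  sorted[7] = mmunitransmission$co  (last char: 'o')
  sorted[8] = munitransmission$com  (last char: 'm')
  sorted[9] = n$communitransmissio  (last char: 'o')
  sorted[10] = nitransmission$commu  (last char: 'u')
  sorted[11] = nsmission$communitra  (last char: 'a')
  sorted[12] = ommunitransmission$c  (last char: 'c')
  sorted[13] = on$communitransmissi  (last char: 'i')
  sorted[14] = ransmission$communit  (last char: 't')
  sorted[15] = sion$communitransmis  (last char: 's')
  sorted[16] = smission$communitran  (last char: 'n')
  sorted[17] = ssion$communitransmi  (last char: 'i')
  sorted[18] = transmission$communi  (last char: 'i')
  sorted[19] = unitransmission$comm  (last char: 'm')
Last column: nr$smnsomouacitsniim
Original string S is at sorted index 2

Answer: nr$smnsomouacitsniim
2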